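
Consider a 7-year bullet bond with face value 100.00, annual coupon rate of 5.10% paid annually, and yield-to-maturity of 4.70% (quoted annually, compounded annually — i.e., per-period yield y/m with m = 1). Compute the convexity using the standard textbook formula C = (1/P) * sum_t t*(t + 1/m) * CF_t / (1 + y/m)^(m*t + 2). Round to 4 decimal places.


Answer: Convexity = 42.1397

Derivation:
Coupon per period c = face * coupon_rate / m = 5.100000
Periods per year m = 1; per-period yield y/m = 0.047000
Number of cashflows N = 7
Cashflows (t years, CF_t, discount factor 1/(1+y/m)^(m*t), PV):
  t = 1.0000: CF_t = 5.100000, DF = 0.955110, PV = 4.871060
  t = 2.0000: CF_t = 5.100000, DF = 0.912235, PV = 4.652397
  t = 3.0000: CF_t = 5.100000, DF = 0.871284, PV = 4.443551
  t = 4.0000: CF_t = 5.100000, DF = 0.832172, PV = 4.244079
  t = 5.0000: CF_t = 5.100000, DF = 0.794816, PV = 4.053562
  t = 6.0000: CF_t = 5.100000, DF = 0.759137, PV = 3.871596
  t = 7.0000: CF_t = 105.100000, DF = 0.725059, PV = 76.203680
Price P = sum_t PV_t = 102.339925
Convexity numerator sum_t t*(t + 1/m) * CF_t / (1+y/m)^(m*t + 2):
  t = 1.0000: term = 8.887101
  t = 2.0000: term = 25.464473
  t = 3.0000: term = 48.642738
  t = 4.0000: term = 77.431930
  t = 5.0000: term = 110.933996
  t = 6.0000: term = 148.335812
  t = 7.0000: term = 3892.876337
Convexity = (1/P) * sum = 4312.572388 / 102.339925 = 42.139687


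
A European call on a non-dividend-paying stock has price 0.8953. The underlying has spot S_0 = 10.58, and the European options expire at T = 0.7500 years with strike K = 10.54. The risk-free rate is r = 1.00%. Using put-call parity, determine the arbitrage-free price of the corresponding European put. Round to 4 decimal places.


Answer: Put price = 0.7765

Derivation:
Put-call parity: C - P = S_0 * exp(-qT) - K * exp(-rT).
S_0 * exp(-qT) = 10.5800 * 1.00000000 = 10.58000000
K * exp(-rT) = 10.5400 * 0.99252805 = 10.46124570
P = C - S*exp(-qT) + K*exp(-rT)
P = 0.8953 - 10.58000000 + 10.46124570 = 0.7765


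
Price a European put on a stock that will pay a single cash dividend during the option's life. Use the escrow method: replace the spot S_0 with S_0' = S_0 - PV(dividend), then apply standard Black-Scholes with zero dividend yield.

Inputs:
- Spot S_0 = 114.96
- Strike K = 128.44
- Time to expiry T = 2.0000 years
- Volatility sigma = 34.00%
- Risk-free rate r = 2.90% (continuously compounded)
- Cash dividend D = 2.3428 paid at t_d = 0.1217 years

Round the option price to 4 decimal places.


Answer: Price = 26.7544

Derivation:
PV(D) = D * exp(-r * t_d) = 2.3428 * 0.99647692 = 2.33454613
S_0' = S_0 - PV(D) = 114.9600 - 2.33454613 = 112.62545387
d1 = (ln(S_0'/K) + (r + sigma^2/2)*T) / (sigma*sqrt(T)) = 0.08777665
d2 = d1 - sigma*sqrt(T) = -0.39305596
exp(-rT) = 0.94364995
N(-d1) = 0.46502710; N(-d2) = 0.65286092
P = K * exp(-rT) * N(-d2) - S_0' * N(-d1) = 128.4400 * 0.94364995 * 0.65286092 - 112.62545387 * 0.46502710 = 26.7544


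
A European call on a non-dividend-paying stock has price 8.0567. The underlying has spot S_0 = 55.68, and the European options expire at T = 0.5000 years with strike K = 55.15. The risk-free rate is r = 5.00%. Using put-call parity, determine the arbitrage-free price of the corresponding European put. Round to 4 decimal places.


Put-call parity: C - P = S_0 * exp(-qT) - K * exp(-rT).
S_0 * exp(-qT) = 55.6800 * 1.00000000 = 55.68000000
K * exp(-rT) = 55.1500 * 0.97530991 = 53.78834165
P = C - S*exp(-qT) + K*exp(-rT)
P = 8.0567 - 55.68000000 + 53.78834165 = 6.1650

Answer: Put price = 6.1650


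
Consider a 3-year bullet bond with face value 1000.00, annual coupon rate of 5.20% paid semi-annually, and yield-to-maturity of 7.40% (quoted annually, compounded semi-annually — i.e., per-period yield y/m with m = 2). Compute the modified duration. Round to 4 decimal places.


Coupon per period c = face * coupon_rate / m = 26.000000
Periods per year m = 2; per-period yield y/m = 0.037000
Number of cashflows N = 6
Cashflows (t years, CF_t, discount factor 1/(1+y/m)^(m*t), PV):
  t = 0.5000: CF_t = 26.000000, DF = 0.964320, PV = 25.072324
  t = 1.0000: CF_t = 26.000000, DF = 0.929913, PV = 24.177747
  t = 1.5000: CF_t = 26.000000, DF = 0.896734, PV = 23.315089
  t = 2.0000: CF_t = 26.000000, DF = 0.864739, PV = 22.483210
  t = 2.5000: CF_t = 26.000000, DF = 0.833885, PV = 21.681013
  t = 3.0000: CF_t = 1026.000000, DF = 0.804132, PV = 825.039654
Price P = sum_t PV_t = 941.769037
First compute Macaulay numerator sum_t t * PV_t:
  t * PV_t at t = 0.5000: 12.536162
  t * PV_t at t = 1.0000: 24.177747
  t * PV_t at t = 1.5000: 34.972634
  t * PV_t at t = 2.0000: 44.966421
  t * PV_t at t = 2.5000: 54.202532
  t * PV_t at t = 3.0000: 2475.118961
Macaulay duration D = 2645.974457 / 941.769037 = 2.809579
Modified duration = D / (1 + y/m) = 2.809579 / (1 + 0.037000) = 2.709334

Answer: Modified duration = 2.7093


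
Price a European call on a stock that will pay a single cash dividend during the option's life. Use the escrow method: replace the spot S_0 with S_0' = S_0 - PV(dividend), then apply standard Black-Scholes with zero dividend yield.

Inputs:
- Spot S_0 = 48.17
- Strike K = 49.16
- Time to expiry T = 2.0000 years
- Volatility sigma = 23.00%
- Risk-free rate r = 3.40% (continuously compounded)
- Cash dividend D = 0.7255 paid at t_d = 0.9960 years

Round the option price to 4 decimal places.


Answer: Price = 6.8341

Derivation:
PV(D) = D * exp(-r * t_d) = 0.7255 * 0.96670297 = 0.70134300
S_0' = S_0 - PV(D) = 48.1700 - 0.70134300 = 47.46865700
d1 = (ln(S_0'/K) + (r + sigma^2/2)*T) / (sigma*sqrt(T)) = 0.26405629
d2 = d1 - sigma*sqrt(T) = -0.06121283
exp(-rT) = 0.93426047
N(d1) = 0.60413173; N(d2) = 0.47559485
C = S_0' * N(d1) - K * exp(-rT) * N(d2) = 47.46865700 * 0.60413173 - 49.1600 * 0.93426047 * 0.47559485 = 6.8341


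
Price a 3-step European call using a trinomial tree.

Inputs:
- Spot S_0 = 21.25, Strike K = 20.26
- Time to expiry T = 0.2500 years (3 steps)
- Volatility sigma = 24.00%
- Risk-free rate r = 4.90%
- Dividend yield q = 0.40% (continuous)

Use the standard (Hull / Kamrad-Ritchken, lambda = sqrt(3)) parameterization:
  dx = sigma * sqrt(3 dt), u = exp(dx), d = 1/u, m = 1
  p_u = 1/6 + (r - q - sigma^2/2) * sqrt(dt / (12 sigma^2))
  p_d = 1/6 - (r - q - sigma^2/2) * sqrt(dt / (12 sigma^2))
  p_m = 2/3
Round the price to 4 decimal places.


Answer: Price = V(0,0) = 1.7378

Derivation:
dt = T/N = 0.083333; dx = sigma*sqrt(3*dt) = 0.120000
u = exp(dx) = 1.127497; d = 1/u = 0.886920
p_u = 0.172292, p_m = 0.666667, p_d = 0.161042
Discount per step: exp(-r*dt) = 0.995925
Stock lattice S(k, j) with j the centered position index:
  k=0: S(0,+0) = 21.2500
  k=1: S(1,-1) = 18.8471; S(1,+0) = 21.2500; S(1,+1) = 23.9593
  k=2: S(2,-2) = 16.7158; S(2,-1) = 18.8471; S(2,+0) = 21.2500; S(2,+1) = 23.9593; S(2,+2) = 27.0140
  k=3: S(3,-3) = 14.8256; S(3,-2) = 16.7158; S(3,-1) = 18.8471; S(3,+0) = 21.2500; S(3,+1) = 23.9593; S(3,+2) = 27.0140; S(3,+3) = 30.4583
Terminal payoffs V(N, j) = max(S_T - K, 0):
  V(3,-3) = 0.000000; V(3,-2) = 0.000000; V(3,-1) = 0.000000; V(3,+0) = 0.990000; V(3,+1) = 3.699308; V(3,+2) = 6.754044; V(3,+3) = 10.198250
Backward induction: V(k, j) = exp(-r*dt) * [p_u * V(k+1, j+1) + p_m * V(k+1, j) + p_d * V(k+1, j-1)]
  V(2,-2) = exp(-r*dt) * [p_u*0.000000 + p_m*0.000000 + p_d*0.000000] = 0.000000
  V(2,-1) = exp(-r*dt) * [p_u*0.990000 + p_m*0.000000 + p_d*0.000000] = 0.169874
  V(2,+0) = exp(-r*dt) * [p_u*3.699308 + p_m*0.990000 + p_d*0.000000] = 1.292073
  V(2,+1) = exp(-r*dt) * [p_u*6.754044 + p_m*3.699308 + p_d*0.990000] = 3.773861
  V(2,+2) = exp(-r*dt) * [p_u*10.198250 + p_m*6.754044 + p_d*3.699308] = 6.827576
  V(1,-1) = exp(-r*dt) * [p_u*1.292073 + p_m*0.169874 + p_d*0.000000] = 0.334494
  V(1,+0) = exp(-r*dt) * [p_u*3.773861 + p_m*1.292073 + p_d*0.169874] = 1.532672
  V(1,+1) = exp(-r*dt) * [p_u*6.827576 + p_m*3.773861 + p_d*1.292073] = 3.884425
  V(0,+0) = exp(-r*dt) * [p_u*3.884425 + p_m*1.532672 + p_d*0.334494] = 1.737793


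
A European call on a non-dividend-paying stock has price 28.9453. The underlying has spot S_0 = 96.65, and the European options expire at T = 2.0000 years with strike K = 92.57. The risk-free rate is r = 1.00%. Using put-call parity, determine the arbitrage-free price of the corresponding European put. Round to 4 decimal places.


Put-call parity: C - P = S_0 * exp(-qT) - K * exp(-rT).
S_0 * exp(-qT) = 96.6500 * 1.00000000 = 96.65000000
K * exp(-rT) = 92.5700 * 0.98019867 = 90.73699119
P = C - S*exp(-qT) + K*exp(-rT)
P = 28.9453 - 96.65000000 + 90.73699119 = 23.0323

Answer: Put price = 23.0323


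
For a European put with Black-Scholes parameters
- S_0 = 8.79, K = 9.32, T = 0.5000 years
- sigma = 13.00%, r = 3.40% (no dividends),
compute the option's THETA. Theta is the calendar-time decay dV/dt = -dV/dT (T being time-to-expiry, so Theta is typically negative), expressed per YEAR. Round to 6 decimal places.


d1 = -0.4060198108; d2 = -0.4979436924
phi(d1) = 0.3673777838; exp(-qT) = 1.0000000000; exp(-rT) = 0.9831436846
Theta = -S*exp(-qT)*phi(d1)*sigma/(2*sqrt(T)) + r*K*exp(-rT)*N(-d2) - q*S*exp(-qT)*N(-d1)
N(-d1) = 0.6576359779; N(-d2) = 0.6907381349; sqrt(T) = 0.7071067812
Term 1 = -8.7900 * 1.0000000000 * 0.3673777838 * 0.1300 / (2 * 0.7071067812) = -0.2968452607
Term 2 = 0.0340 * 9.3200 * 0.9831436846 * 0.6907381349 = 0.2151915713
Term 3 = 0 (no dividend yield, q = 0)
Theta = -0.2968452607 + (0.2151915713) + (0.0000000000) = -0.081654

Answer: Theta = -0.081654


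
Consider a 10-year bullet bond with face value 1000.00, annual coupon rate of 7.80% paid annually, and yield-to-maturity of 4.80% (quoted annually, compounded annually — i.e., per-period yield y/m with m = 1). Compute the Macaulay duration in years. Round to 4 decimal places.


Coupon per period c = face * coupon_rate / m = 78.000000
Periods per year m = 1; per-period yield y/m = 0.048000
Number of cashflows N = 10
Cashflows (t years, CF_t, discount factor 1/(1+y/m)^(m*t), PV):
  t = 1.0000: CF_t = 78.000000, DF = 0.954198, PV = 74.427481
  t = 2.0000: CF_t = 78.000000, DF = 0.910495, PV = 71.018589
  t = 3.0000: CF_t = 78.000000, DF = 0.868793, PV = 67.765829
  t = 4.0000: CF_t = 78.000000, DF = 0.829001, PV = 64.662050
  t = 5.0000: CF_t = 78.000000, DF = 0.791031, PV = 61.700430
  t = 6.0000: CF_t = 78.000000, DF = 0.754801, PV = 58.874456
  t = 7.0000: CF_t = 78.000000, DF = 0.720230, PV = 56.177916
  t = 8.0000: CF_t = 78.000000, DF = 0.687242, PV = 53.604882
  t = 9.0000: CF_t = 78.000000, DF = 0.655765, PV = 51.149696
  t = 10.0000: CF_t = 1078.000000, DF = 0.625730, PV = 674.537245
Price P = sum_t PV_t = 1233.918573
Macaulay numerator sum_t t * PV_t:
  t * PV_t at t = 1.0000: 74.427481
  t * PV_t at t = 2.0000: 142.037177
  t * PV_t at t = 3.0000: 203.297487
  t * PV_t at t = 4.0000: 258.648202
  t * PV_t at t = 5.0000: 308.502149
  t * PV_t at t = 6.0000: 353.246736
  t * PV_t at t = 7.0000: 393.245412
  t * PV_t at t = 8.0000: 428.839053
  t * PV_t at t = 9.0000: 460.347266
  t * PV_t at t = 10.0000: 6745.372448
Macaulay duration D = (sum_t t * PV_t) / P = 9367.963410 / 1233.918573 = 7.592043

Answer: Macaulay duration = 7.5920 years


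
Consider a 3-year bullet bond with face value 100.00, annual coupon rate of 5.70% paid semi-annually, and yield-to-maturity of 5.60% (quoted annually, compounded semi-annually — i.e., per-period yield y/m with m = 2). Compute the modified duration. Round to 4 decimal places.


Coupon per period c = face * coupon_rate / m = 2.850000
Periods per year m = 2; per-period yield y/m = 0.028000
Number of cashflows N = 6
Cashflows (t years, CF_t, discount factor 1/(1+y/m)^(m*t), PV):
  t = 0.5000: CF_t = 2.850000, DF = 0.972763, PV = 2.772374
  t = 1.0000: CF_t = 2.850000, DF = 0.946267, PV = 2.696861
  t = 1.5000: CF_t = 2.850000, DF = 0.920493, PV = 2.623406
  t = 2.0000: CF_t = 2.850000, DF = 0.895422, PV = 2.551951
  t = 2.5000: CF_t = 2.850000, DF = 0.871033, PV = 2.482443
  t = 3.0000: CF_t = 102.850000, DF = 0.847308, PV = 87.145629
Price P = sum_t PV_t = 100.272664
First compute Macaulay numerator sum_t t * PV_t:
  t * PV_t at t = 0.5000: 1.386187
  t * PV_t at t = 1.0000: 2.696861
  t * PV_t at t = 1.5000: 3.935109
  t * PV_t at t = 2.0000: 5.103903
  t * PV_t at t = 2.5000: 6.206108
  t * PV_t at t = 3.0000: 261.436887
Macaulay duration D = 280.765054 / 100.272664 = 2.800016
Modified duration = D / (1 + y/m) = 2.800016 / (1 + 0.028000) = 2.723751

Answer: Modified duration = 2.7238


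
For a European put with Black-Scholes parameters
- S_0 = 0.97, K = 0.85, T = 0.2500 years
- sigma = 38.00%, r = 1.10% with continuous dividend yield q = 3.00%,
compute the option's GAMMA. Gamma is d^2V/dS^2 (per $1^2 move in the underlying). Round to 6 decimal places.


Answer: Gamma = 1.603358

Derivation:
d1 = 0.7650511685; d2 = 0.5750511685
phi(d1) = 0.2977234694; exp(-qT) = 0.9925280548; exp(-rT) = 0.9972537778
Gamma = exp(-qT) * phi(d1) / (S * sigma * sqrt(T)) = 0.9925280548 * 0.2977234694 / (0.9700 * 0.3800 * 0.5000000000) = 1.603358


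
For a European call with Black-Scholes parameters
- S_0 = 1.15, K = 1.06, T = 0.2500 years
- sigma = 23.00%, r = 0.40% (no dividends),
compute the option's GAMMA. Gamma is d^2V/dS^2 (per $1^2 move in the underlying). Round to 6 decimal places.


Answer: Gamma = 2.234330

Derivation:
d1 = 0.7748307326; d2 = 0.6598307326
phi(d1) = 0.2954901236; exp(-qT) = 1.0000000000; exp(-rT) = 0.9990004998
Gamma = exp(-qT) * phi(d1) / (S * sigma * sqrt(T)) = 1.0000000000 * 0.2954901236 / (1.1500 * 0.2300 * 0.5000000000) = 2.234330


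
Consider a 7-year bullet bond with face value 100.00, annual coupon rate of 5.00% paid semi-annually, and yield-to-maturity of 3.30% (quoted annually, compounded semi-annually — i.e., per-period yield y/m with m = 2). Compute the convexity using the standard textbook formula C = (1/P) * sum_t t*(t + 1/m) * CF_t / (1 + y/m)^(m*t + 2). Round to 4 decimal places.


Answer: Convexity = 41.6955

Derivation:
Coupon per period c = face * coupon_rate / m = 2.500000
Periods per year m = 2; per-period yield y/m = 0.016500
Number of cashflows N = 14
Cashflows (t years, CF_t, discount factor 1/(1+y/m)^(m*t), PV):
  t = 0.5000: CF_t = 2.500000, DF = 0.983768, PV = 2.459420
  t = 1.0000: CF_t = 2.500000, DF = 0.967799, PV = 2.419498
  t = 1.5000: CF_t = 2.500000, DF = 0.952090, PV = 2.380224
  t = 2.0000: CF_t = 2.500000, DF = 0.936635, PV = 2.341588
  t = 2.5000: CF_t = 2.500000, DF = 0.921432, PV = 2.303579
  t = 3.0000: CF_t = 2.500000, DF = 0.906475, PV = 2.266187
  t = 3.5000: CF_t = 2.500000, DF = 0.891761, PV = 2.229402
  t = 4.0000: CF_t = 2.500000, DF = 0.877285, PV = 2.193214
  t = 4.5000: CF_t = 2.500000, DF = 0.863045, PV = 2.157613
  t = 5.0000: CF_t = 2.500000, DF = 0.849036, PV = 2.122590
  t = 5.5000: CF_t = 2.500000, DF = 0.835254, PV = 2.088136
  t = 6.0000: CF_t = 2.500000, DF = 0.821696, PV = 2.054241
  t = 6.5000: CF_t = 2.500000, DF = 0.808359, PV = 2.020896
  t = 7.0000: CF_t = 102.500000, DF = 0.795237, PV = 81.511804
Price P = sum_t PV_t = 110.548391
Convexity numerator sum_t t*(t + 1/m) * CF_t / (1+y/m)^(m*t + 2):
  t = 0.5000: term = 1.190112
  t = 1.0000: term = 3.512382
  t = 1.5000: term = 6.910737
  t = 2.0000: term = 11.330934
  t = 2.5000: term = 16.720513
  t = 3.0000: term = 23.028744
  t = 3.5000: term = 30.206583
  t = 4.0000: term = 38.206626
  t = 4.5000: term = 46.983062
  t = 5.0000: term = 56.491630
  t = 5.5000: term = 66.689578
  t = 6.0000: term = 77.535618
  t = 6.5000: term = 88.989888
  t = 7.0000: term = 4141.570335
Convexity = (1/P) * sum = 4609.366741 / 110.548391 = 41.695466


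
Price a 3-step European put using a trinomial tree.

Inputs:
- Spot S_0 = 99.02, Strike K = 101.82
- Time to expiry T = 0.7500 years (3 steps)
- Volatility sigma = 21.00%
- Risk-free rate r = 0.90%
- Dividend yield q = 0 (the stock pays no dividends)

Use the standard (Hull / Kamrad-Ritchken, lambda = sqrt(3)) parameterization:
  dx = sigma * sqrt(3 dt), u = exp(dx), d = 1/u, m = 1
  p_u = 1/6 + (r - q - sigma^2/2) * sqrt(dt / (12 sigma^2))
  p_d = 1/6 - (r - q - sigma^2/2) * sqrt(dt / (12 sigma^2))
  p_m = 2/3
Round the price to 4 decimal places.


dt = T/N = 0.250000; dx = sigma*sqrt(3*dt) = 0.181865
u = exp(dx) = 1.199453; d = 1/u = 0.833714
p_u = 0.157697, p_m = 0.666667, p_d = 0.175636
Discount per step: exp(-r*dt) = 0.997753
Stock lattice S(k, j) with j the centered position index:
  k=0: S(0,+0) = 99.0200
  k=1: S(1,-1) = 82.5543; S(1,+0) = 99.0200; S(1,+1) = 118.7698
  k=2: S(2,-2) = 68.8267; S(2,-1) = 82.5543; S(2,+0) = 99.0200; S(2,+1) = 118.7698; S(2,+2) = 142.4588
  k=3: S(3,-3) = 57.3817; S(3,-2) = 68.8267; S(3,-1) = 82.5543; S(3,+0) = 99.0200; S(3,+1) = 118.7698; S(3,+2) = 142.4588; S(3,+3) = 170.8725
Terminal payoffs V(N, j) = max(K - S_T, 0):
  V(3,-3) = 44.438277; V(3,-2) = 32.993339; V(3,-1) = 19.265679; V(3,+0) = 2.800000; V(3,+1) = 0.000000; V(3,+2) = 0.000000; V(3,+3) = 0.000000
Backward induction: V(k, j) = exp(-r*dt) * [p_u * V(k+1, j+1) + p_m * V(k+1, j) + p_d * V(k+1, j-1)]
  V(2,-2) = exp(-r*dt) * [p_u*19.265679 + p_m*32.993339 + p_d*44.438277] = 32.764868
  V(2,-1) = exp(-r*dt) * [p_u*2.800000 + p_m*19.265679 + p_d*32.993339] = 19.037281
  V(2,+0) = exp(-r*dt) * [p_u*0.000000 + p_m*2.800000 + p_d*19.265679] = 5.238617
  V(2,+1) = exp(-r*dt) * [p_u*0.000000 + p_m*0.000000 + p_d*2.800000] = 0.490676
  V(2,+2) = exp(-r*dt) * [p_u*0.000000 + p_m*0.000000 + p_d*0.000000] = 0.000000
  V(1,-1) = exp(-r*dt) * [p_u*5.238617 + p_m*19.037281 + p_d*32.764868] = 19.229019
  V(1,+0) = exp(-r*dt) * [p_u*0.490676 + p_m*5.238617 + p_d*19.037281] = 6.897888
  V(1,+1) = exp(-r*dt) * [p_u*0.000000 + p_m*0.490676 + p_d*5.238617] = 1.244405
  V(0,+0) = exp(-r*dt) * [p_u*1.244405 + p_m*6.897888 + p_d*19.229019] = 8.153777

Answer: Price = V(0,0) = 8.1538


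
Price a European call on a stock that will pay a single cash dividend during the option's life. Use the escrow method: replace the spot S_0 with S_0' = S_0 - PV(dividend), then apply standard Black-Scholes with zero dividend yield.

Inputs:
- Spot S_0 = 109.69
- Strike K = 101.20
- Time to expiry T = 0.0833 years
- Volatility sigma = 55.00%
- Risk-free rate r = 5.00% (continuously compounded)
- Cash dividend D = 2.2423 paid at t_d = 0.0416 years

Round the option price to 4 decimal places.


PV(D) = D * exp(-r * t_d) = 2.2423 * 0.99792216 = 2.23764086
S_0' = S_0 - PV(D) = 109.6900 - 2.23764086 = 107.45235914
d1 = (ln(S_0'/K) + (r + sigma^2/2)*T) / (sigma*sqrt(T)) = 0.48326292
d2 = d1 - sigma*sqrt(T) = 0.32452335
exp(-rT) = 0.99584366
N(d1) = 0.68554547; N(d2) = 0.62722908
C = S_0' * N(d1) - K * exp(-rT) * N(d2) = 107.45235914 * 0.68554547 - 101.2000 * 0.99584366 * 0.62722908 = 10.4517

Answer: Price = 10.4517


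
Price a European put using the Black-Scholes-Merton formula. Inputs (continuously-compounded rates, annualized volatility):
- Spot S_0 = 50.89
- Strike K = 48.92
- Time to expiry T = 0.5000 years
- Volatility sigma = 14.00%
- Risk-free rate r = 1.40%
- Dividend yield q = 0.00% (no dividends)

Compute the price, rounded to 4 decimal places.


Answer: Price = 1.0201

Derivation:
d1 = (ln(S/K) + (r - q + 0.5*sigma^2) * T) / (sigma * sqrt(T)) = 0.51901769
d2 = d1 - sigma * sqrt(T) = 0.42002274
exp(-rT) = 0.99302444; exp(-qT) = 1.00000000
P = K * exp(-rT) * N(-d2) - S_0 * exp(-qT) * N(-d1)
N(-d1) = 0.30187420; N(-d2) = 0.33723442
P = 48.9200 * 0.99302444 * 0.33723442 - 50.8900 * 1.00000000 * 0.30187420 = 1.0201


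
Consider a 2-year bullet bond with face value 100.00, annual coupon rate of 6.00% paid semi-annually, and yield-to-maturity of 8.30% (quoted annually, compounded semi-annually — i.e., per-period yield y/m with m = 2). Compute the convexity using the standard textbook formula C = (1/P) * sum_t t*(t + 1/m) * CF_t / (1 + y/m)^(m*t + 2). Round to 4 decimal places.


Answer: Convexity = 4.3406

Derivation:
Coupon per period c = face * coupon_rate / m = 3.000000
Periods per year m = 2; per-period yield y/m = 0.041500
Number of cashflows N = 4
Cashflows (t years, CF_t, discount factor 1/(1+y/m)^(m*t), PV):
  t = 0.5000: CF_t = 3.000000, DF = 0.960154, PV = 2.880461
  t = 1.0000: CF_t = 3.000000, DF = 0.921895, PV = 2.765685
  t = 1.5000: CF_t = 3.000000, DF = 0.885161, PV = 2.655482
  t = 2.0000: CF_t = 103.000000, DF = 0.849890, PV = 87.538707
Price P = sum_t PV_t = 95.840335
Convexity numerator sum_t t*(t + 1/m) * CF_t / (1+y/m)^(m*t + 2):
  t = 0.5000: term = 1.327741
  t = 1.0000: term = 3.824507
  t = 1.5000: term = 7.344228
  t = 2.0000: term = 403.507474
Convexity = (1/P) * sum = 416.003950 / 95.840335 = 4.340594


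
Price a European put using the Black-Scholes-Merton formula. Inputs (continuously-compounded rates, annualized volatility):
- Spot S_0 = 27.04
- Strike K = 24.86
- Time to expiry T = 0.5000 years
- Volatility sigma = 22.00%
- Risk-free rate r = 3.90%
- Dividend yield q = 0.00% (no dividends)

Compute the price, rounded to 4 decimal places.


d1 = (ln(S/K) + (r - q + 0.5*sigma^2) * T) / (sigma * sqrt(T)) = 0.74347242
d2 = d1 - sigma * sqrt(T) = 0.58790892
exp(-rT) = 0.98068890; exp(-qT) = 1.00000000
P = K * exp(-rT) * N(-d2) - S_0 * exp(-qT) * N(-d1)
N(-d1) = 0.22859786; N(-d2) = 0.27829671
P = 24.8600 * 0.98068890 * 0.27829671 - 27.0400 * 1.00000000 * 0.22859786 = 0.6036

Answer: Price = 0.6036


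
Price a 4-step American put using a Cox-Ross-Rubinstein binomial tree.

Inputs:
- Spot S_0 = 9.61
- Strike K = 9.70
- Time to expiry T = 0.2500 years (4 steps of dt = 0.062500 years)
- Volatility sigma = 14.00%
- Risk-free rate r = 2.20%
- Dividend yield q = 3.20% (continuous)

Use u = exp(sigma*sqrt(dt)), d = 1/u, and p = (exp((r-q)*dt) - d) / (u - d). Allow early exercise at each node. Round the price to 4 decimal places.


dt = T/N = 0.062500
u = exp(sigma*sqrt(dt)) = 1.035620; d = 1/u = 0.965605
p = (exp((r-q)*dt) - d) / (u - d) = 0.482327
Discount per step: exp(-r*dt) = 0.998626
Stock lattice S(k, i) with i counting down-moves:
  k=0: S(0,0) = 9.6100
  k=1: S(1,0) = 9.9523; S(1,1) = 9.2795
  k=2: S(2,0) = 10.3068; S(2,1) = 9.6100; S(2,2) = 8.9603
  k=3: S(3,0) = 10.6739; S(3,1) = 9.9523; S(3,2) = 9.2795; S(3,3) = 8.6521
  k=4: S(4,0) = 11.0541; S(4,1) = 10.3068; S(4,2) = 9.6100; S(4,3) = 8.9603; S(4,4) = 8.3545
Terminal payoffs V(N, i) = max(K - S_T, 0):
  V(4,0) = 0.000000; V(4,1) = 0.000000; V(4,2) = 0.090000; V(4,3) = 0.739695; V(4,4) = 1.345467
Backward induction: V(k, i) = exp(-r*dt) * [p * V(k+1, i) + (1-p) * V(k+1, i+1)]; then take max(V_cont, immediate exercise) for American.
  V(3,0) = exp(-r*dt) * [p*0.000000 + (1-p)*0.000000] = 0.000000; exercise = 0.000000; V(3,0) = max -> 0.000000
  V(3,1) = exp(-r*dt) * [p*0.000000 + (1-p)*0.090000] = 0.046527; exercise = 0.000000; V(3,1) = max -> 0.046527
  V(3,2) = exp(-r*dt) * [p*0.090000 + (1-p)*0.739695] = 0.425744; exercise = 0.420532; V(3,2) = max -> 0.425744
  V(3,3) = exp(-r*dt) * [p*0.739695 + (1-p)*1.345467] = 1.051840; exercise = 1.047881; V(3,3) = max -> 1.051840
  V(2,0) = exp(-r*dt) * [p*0.000000 + (1-p)*0.046527] = 0.024052; exercise = 0.000000; V(2,0) = max -> 0.024052
  V(2,1) = exp(-r*dt) * [p*0.046527 + (1-p)*0.425744] = 0.242504; exercise = 0.090000; V(2,1) = max -> 0.242504
  V(2,2) = exp(-r*dt) * [p*0.425744 + (1-p)*1.051840] = 0.748827; exercise = 0.739695; V(2,2) = max -> 0.748827
  V(1,0) = exp(-r*dt) * [p*0.024052 + (1-p)*0.242504] = 0.136950; exercise = 0.000000; V(1,0) = max -> 0.136950
  V(1,1) = exp(-r*dt) * [p*0.242504 + (1-p)*0.748827] = 0.503920; exercise = 0.420532; V(1,1) = max -> 0.503920
  V(0,0) = exp(-r*dt) * [p*0.136950 + (1-p)*0.503920] = 0.326471; exercise = 0.090000; V(0,0) = max -> 0.326471

Answer: Price = V(0,0) = 0.3265


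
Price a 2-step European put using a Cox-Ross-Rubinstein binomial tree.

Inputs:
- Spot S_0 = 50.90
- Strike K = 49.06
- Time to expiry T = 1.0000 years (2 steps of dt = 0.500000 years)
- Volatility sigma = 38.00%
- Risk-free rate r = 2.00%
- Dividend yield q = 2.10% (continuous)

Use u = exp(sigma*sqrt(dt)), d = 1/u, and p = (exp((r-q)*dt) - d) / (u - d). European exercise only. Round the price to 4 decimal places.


Answer: Price = V(0,0) = 6.1034

Derivation:
dt = T/N = 0.500000
u = exp(sigma*sqrt(dt)) = 1.308263; d = 1/u = 0.764372
p = (exp((r-q)*dt) - d) / (u - d) = 0.432307
Discount per step: exp(-r*dt) = 0.990050
Stock lattice S(k, i) with i counting down-moves:
  k=0: S(0,0) = 50.9000
  k=1: S(1,0) = 66.5906; S(1,1) = 38.9065
  k=2: S(2,0) = 87.1180; S(2,1) = 50.9000; S(2,2) = 29.7391
Terminal payoffs V(N, i) = max(K - S_T, 0):
  V(2,0) = 0.000000; V(2,1) = 0.000000; V(2,2) = 19.320927
Backward induction: V(k, i) = exp(-r*dt) * [p * V(k+1, i) + (1-p) * V(k+1, i+1)].
  V(1,0) = exp(-r*dt) * [p*0.000000 + (1-p)*0.000000] = 0.000000
  V(1,1) = exp(-r*dt) * [p*0.000000 + (1-p)*19.320927] = 10.859217
  V(0,0) = exp(-r*dt) * [p*0.000000 + (1-p)*10.859217] = 6.103361


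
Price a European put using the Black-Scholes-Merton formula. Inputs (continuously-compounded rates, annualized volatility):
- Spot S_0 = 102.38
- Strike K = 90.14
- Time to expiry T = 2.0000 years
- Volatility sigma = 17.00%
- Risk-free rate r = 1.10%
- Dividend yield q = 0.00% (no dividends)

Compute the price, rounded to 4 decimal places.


Answer: Price = 3.7078

Derivation:
d1 = (ln(S/K) + (r - q + 0.5*sigma^2) * T) / (sigma * sqrt(T)) = 0.74132810
d2 = d1 - sigma * sqrt(T) = 0.50091180
exp(-rT) = 0.97824024; exp(-qT) = 1.00000000
P = K * exp(-rT) * N(-d2) - S_0 * exp(-qT) * N(-d1)
N(-d1) = 0.22924726; N(-d2) = 0.30821660
P = 90.1400 * 0.97824024 * 0.30821660 - 102.3800 * 1.00000000 * 0.22924726 = 3.7078


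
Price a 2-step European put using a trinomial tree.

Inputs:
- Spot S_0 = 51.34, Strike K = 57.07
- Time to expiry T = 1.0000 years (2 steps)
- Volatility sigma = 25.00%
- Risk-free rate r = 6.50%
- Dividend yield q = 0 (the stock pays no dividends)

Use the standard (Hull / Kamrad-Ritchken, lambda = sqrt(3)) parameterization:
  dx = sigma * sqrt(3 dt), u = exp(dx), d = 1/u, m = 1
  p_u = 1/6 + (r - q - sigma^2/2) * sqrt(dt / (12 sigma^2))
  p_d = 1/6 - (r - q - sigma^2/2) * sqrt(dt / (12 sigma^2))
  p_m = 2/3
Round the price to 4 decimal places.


Answer: Price = V(0,0) = 6.5562

Derivation:
dt = T/N = 0.500000; dx = sigma*sqrt(3*dt) = 0.306186
u = exp(dx) = 1.358235; d = 1/u = 0.736250
p_u = 0.194223, p_m = 0.666667, p_d = 0.139110
Discount per step: exp(-r*dt) = 0.968022
Stock lattice S(k, j) with j the centered position index:
  k=0: S(0,+0) = 51.3400
  k=1: S(1,-1) = 37.7990; S(1,+0) = 51.3400; S(1,+1) = 69.7318
  k=2: S(2,-2) = 27.8295; S(2,-1) = 37.7990; S(2,+0) = 51.3400; S(2,+1) = 69.7318; S(2,+2) = 94.7122
Terminal payoffs V(N, j) = max(K - S_T, 0):
  V(2,-2) = 29.240469; V(2,-1) = 19.270950; V(2,+0) = 5.730000; V(2,+1) = 0.000000; V(2,+2) = 0.000000
Backward induction: V(k, j) = exp(-r*dt) * [p_u * V(k+1, j+1) + p_m * V(k+1, j) + p_d * V(k+1, j-1)]
  V(1,-1) = exp(-r*dt) * [p_u*5.730000 + p_m*19.270950 + p_d*29.240469] = 17.451353
  V(1,+0) = exp(-r*dt) * [p_u*0.000000 + p_m*5.730000 + p_d*19.270950] = 6.292901
  V(1,+1) = exp(-r*dt) * [p_u*0.000000 + p_m*0.000000 + p_d*5.730000] = 0.771610
  V(0,+0) = exp(-r*dt) * [p_u*0.771610 + p_m*6.292901 + p_d*17.451353] = 6.556211


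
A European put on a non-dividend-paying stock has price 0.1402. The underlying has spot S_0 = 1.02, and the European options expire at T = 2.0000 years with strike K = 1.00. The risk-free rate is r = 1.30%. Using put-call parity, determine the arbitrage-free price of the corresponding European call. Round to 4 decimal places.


Put-call parity: C - P = S_0 * exp(-qT) - K * exp(-rT).
S_0 * exp(-qT) = 1.0200 * 1.00000000 = 1.02000000
K * exp(-rT) = 1.0000 * 0.97433509 = 0.97433509
C = P + S*exp(-qT) - K*exp(-rT)
C = 0.1402 + 1.02000000 - 0.97433509 = 0.1859

Answer: Call price = 0.1859


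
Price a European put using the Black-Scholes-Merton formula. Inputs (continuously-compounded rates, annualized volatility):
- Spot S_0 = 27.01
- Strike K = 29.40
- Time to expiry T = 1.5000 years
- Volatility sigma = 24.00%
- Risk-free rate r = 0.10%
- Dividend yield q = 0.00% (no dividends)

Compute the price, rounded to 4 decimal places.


Answer: Price = 4.5963

Derivation:
d1 = (ln(S/K) + (r - q + 0.5*sigma^2) * T) / (sigma * sqrt(T)) = -0.13638047
d2 = d1 - sigma * sqrt(T) = -0.43031924
exp(-rT) = 0.99850112; exp(-qT) = 1.00000000
P = K * exp(-rT) * N(-d2) - S_0 * exp(-qT) * N(-d1)
N(-d1) = 0.55423974; N(-d2) = 0.66651828
P = 29.4000 * 0.99850112 * 0.66651828 - 27.0100 * 1.00000000 * 0.55423974 = 4.5963


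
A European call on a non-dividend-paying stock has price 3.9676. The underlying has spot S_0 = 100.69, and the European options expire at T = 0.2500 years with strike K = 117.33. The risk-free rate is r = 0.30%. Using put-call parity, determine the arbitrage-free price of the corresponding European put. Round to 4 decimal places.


Put-call parity: C - P = S_0 * exp(-qT) - K * exp(-rT).
S_0 * exp(-qT) = 100.6900 * 1.00000000 = 100.69000000
K * exp(-rT) = 117.3300 * 0.99925028 = 117.24203549
P = C - S*exp(-qT) + K*exp(-rT)
P = 3.9676 - 100.69000000 + 117.24203549 = 20.5196

Answer: Put price = 20.5196


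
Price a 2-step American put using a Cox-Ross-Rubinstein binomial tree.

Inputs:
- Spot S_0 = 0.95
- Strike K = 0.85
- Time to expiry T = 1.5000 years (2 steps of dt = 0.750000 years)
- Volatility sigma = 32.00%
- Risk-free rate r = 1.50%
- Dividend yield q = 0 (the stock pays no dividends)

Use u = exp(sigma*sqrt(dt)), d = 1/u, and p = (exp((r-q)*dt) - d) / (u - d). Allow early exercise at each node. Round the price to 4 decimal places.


Answer: Price = V(0,0) = 0.0896

Derivation:
dt = T/N = 0.750000
u = exp(sigma*sqrt(dt)) = 1.319335; d = 1/u = 0.757957
p = (exp((r-q)*dt) - d) / (u - d) = 0.451311
Discount per step: exp(-r*dt) = 0.988813
Stock lattice S(k, i) with i counting down-moves:
  k=0: S(0,0) = 0.9500
  k=1: S(1,0) = 1.2534; S(1,1) = 0.7201
  k=2: S(2,0) = 1.6536; S(2,1) = 0.9500; S(2,2) = 0.5458
Terminal payoffs V(N, i) = max(K - S_T, 0):
  V(2,0) = 0.000000; V(2,1) = 0.000000; V(2,2) = 0.304226
Backward induction: V(k, i) = exp(-r*dt) * [p * V(k+1, i) + (1-p) * V(k+1, i+1)]; then take max(V_cont, immediate exercise) for American.
  V(1,0) = exp(-r*dt) * [p*0.000000 + (1-p)*0.000000] = 0.000000; exercise = 0.000000; V(1,0) = max -> 0.000000
  V(1,1) = exp(-r*dt) * [p*0.000000 + (1-p)*0.304226] = 0.165058; exercise = 0.129940; V(1,1) = max -> 0.165058
  V(0,0) = exp(-r*dt) * [p*0.000000 + (1-p)*0.165058] = 0.089552; exercise = 0.000000; V(0,0) = max -> 0.089552


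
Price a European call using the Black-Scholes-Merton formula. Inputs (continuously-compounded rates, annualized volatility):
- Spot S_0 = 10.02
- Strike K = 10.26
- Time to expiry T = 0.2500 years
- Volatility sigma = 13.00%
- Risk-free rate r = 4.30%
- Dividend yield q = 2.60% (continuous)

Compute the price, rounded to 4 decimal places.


Answer: Price = 0.1746

Derivation:
d1 = (ln(S/K) + (r - q + 0.5*sigma^2) * T) / (sigma * sqrt(T)) = -0.26626529
d2 = d1 - sigma * sqrt(T) = -0.33126529
exp(-rT) = 0.98930757; exp(-qT) = 0.99352108
C = S_0 * exp(-qT) * N(d1) - K * exp(-rT) * N(d2)
N(d1) = 0.39501745; N(d2) = 0.37022205
C = 10.0200 * 0.99352108 * 0.39501745 - 10.2600 * 0.98930757 * 0.37022205 = 0.1746


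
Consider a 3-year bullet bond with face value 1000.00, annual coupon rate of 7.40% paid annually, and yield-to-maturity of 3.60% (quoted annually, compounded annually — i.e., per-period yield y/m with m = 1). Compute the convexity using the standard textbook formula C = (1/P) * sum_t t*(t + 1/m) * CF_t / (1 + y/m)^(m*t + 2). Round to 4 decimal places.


Coupon per period c = face * coupon_rate / m = 74.000000
Periods per year m = 1; per-period yield y/m = 0.036000
Number of cashflows N = 3
Cashflows (t years, CF_t, discount factor 1/(1+y/m)^(m*t), PV):
  t = 1.0000: CF_t = 74.000000, DF = 0.965251, PV = 71.428571
  t = 2.0000: CF_t = 74.000000, DF = 0.931709, PV = 68.946498
  t = 3.0000: CF_t = 1074.000000, DF = 0.899333, PV = 965.884096
Price P = sum_t PV_t = 1106.259165
Convexity numerator sum_t t*(t + 1/m) * CF_t / (1+y/m)^(m*t + 2):
  t = 1.0000: term = 133.101347
  t = 2.0000: term = 385.428610
  t = 3.0000: term = 10799.079799
Convexity = (1/P) * sum = 11317.609755 / 1106.259165 = 10.230523

Answer: Convexity = 10.2305


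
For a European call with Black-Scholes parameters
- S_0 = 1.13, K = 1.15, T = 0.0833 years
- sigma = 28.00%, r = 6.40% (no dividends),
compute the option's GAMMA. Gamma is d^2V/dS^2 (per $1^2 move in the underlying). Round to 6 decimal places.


Answer: Gamma = 4.341992

Derivation:
d1 = -0.1107218395; d2 = -0.1915347098
phi(d1) = 0.3965043781; exp(-qT) = 1.0000000000; exp(-rT) = 0.9946829856
Gamma = exp(-qT) * phi(d1) / (S * sigma * sqrt(T)) = 1.0000000000 * 0.3965043781 / (1.1300 * 0.2800 * 0.2886173938) = 4.341992


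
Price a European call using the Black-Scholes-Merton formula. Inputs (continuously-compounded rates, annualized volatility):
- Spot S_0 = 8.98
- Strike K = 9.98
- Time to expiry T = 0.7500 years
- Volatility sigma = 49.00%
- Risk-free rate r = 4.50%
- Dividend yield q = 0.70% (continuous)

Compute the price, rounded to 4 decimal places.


Answer: Price = 1.2285

Derivation:
d1 = (ln(S/K) + (r - q + 0.5*sigma^2) * T) / (sigma * sqrt(T)) = 0.03052720
d2 = d1 - sigma * sqrt(T) = -0.39382525
exp(-rT) = 0.96681318; exp(-qT) = 0.99476376
C = S_0 * exp(-qT) * N(d1) - K * exp(-rT) * N(d2)
N(d1) = 0.51217670; N(d2) = 0.34685503
C = 8.9800 * 0.99476376 * 0.51217670 - 9.9800 * 0.96681318 * 0.34685503 = 1.2285


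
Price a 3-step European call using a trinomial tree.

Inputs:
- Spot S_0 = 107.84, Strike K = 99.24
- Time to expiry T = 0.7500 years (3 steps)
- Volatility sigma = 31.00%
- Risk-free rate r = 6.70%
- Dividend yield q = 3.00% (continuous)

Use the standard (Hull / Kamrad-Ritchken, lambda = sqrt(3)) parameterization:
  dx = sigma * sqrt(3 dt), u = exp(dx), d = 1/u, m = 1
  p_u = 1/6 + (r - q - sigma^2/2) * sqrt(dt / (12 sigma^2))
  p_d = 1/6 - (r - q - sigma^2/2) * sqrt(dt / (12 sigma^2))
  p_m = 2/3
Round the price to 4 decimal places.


Answer: Price = V(0,0) = 17.2283

Derivation:
dt = T/N = 0.250000; dx = sigma*sqrt(3*dt) = 0.268468
u = exp(dx) = 1.307959; d = 1/u = 0.764550
p_u = 0.161522, p_m = 0.666667, p_d = 0.171812
Discount per step: exp(-r*dt) = 0.983390
Stock lattice S(k, j) with j the centered position index:
  k=0: S(0,+0) = 107.8400
  k=1: S(1,-1) = 82.4491; S(1,+0) = 107.8400; S(1,+1) = 141.0503
  k=2: S(2,-2) = 63.0364; S(2,-1) = 82.4491; S(2,+0) = 107.8400; S(2,+1) = 141.0503; S(2,+2) = 184.4880
  k=3: S(3,-3) = 48.1945; S(3,-2) = 63.0364; S(3,-1) = 82.4491; S(3,+0) = 107.8400; S(3,+1) = 141.0503; S(3,+2) = 184.4880; S(3,+3) = 241.3027
Terminal payoffs V(N, j) = max(S_T - K, 0):
  V(3,-3) = 0.000000; V(3,-2) = 0.000000; V(3,-1) = 0.000000; V(3,+0) = 8.600000; V(3,+1) = 41.810294; V(3,+2) = 85.247996; V(3,+3) = 142.062727
Backward induction: V(k, j) = exp(-r*dt) * [p_u * V(k+1, j+1) + p_m * V(k+1, j) + p_d * V(k+1, j-1)]
  V(2,-2) = exp(-r*dt) * [p_u*0.000000 + p_m*0.000000 + p_d*0.000000] = 0.000000
  V(2,-1) = exp(-r*dt) * [p_u*8.600000 + p_m*0.000000 + p_d*0.000000] = 1.366013
  V(2,+0) = exp(-r*dt) * [p_u*41.810294 + p_m*8.600000 + p_d*0.000000] = 12.279196
  V(2,+1) = exp(-r*dt) * [p_u*85.247996 + p_m*41.810294 + p_d*8.600000] = 42.404260
  V(2,+2) = exp(-r*dt) * [p_u*142.062727 + p_m*85.247996 + p_d*41.810294] = 85.517231
  V(1,-1) = exp(-r*dt) * [p_u*12.279196 + p_m*1.366013 + p_d*0.000000] = 2.845961
  V(1,+0) = exp(-r*dt) * [p_u*42.404260 + p_m*12.279196 + p_d*1.366013] = 15.016394
  V(1,+1) = exp(-r*dt) * [p_u*85.517231 + p_m*42.404260 + p_d*12.279196] = 43.458053
  V(0,+0) = exp(-r*dt) * [p_u*43.458053 + p_m*15.016394 + p_d*2.845961] = 17.228314


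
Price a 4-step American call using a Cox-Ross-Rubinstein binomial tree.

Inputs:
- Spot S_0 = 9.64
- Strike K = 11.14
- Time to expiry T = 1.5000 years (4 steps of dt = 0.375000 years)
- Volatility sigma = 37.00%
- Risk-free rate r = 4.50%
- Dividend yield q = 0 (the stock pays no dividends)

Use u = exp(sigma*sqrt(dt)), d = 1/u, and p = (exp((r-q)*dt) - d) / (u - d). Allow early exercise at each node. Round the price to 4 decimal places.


Answer: Price = V(0,0) = 1.5044

Derivation:
dt = T/N = 0.375000
u = exp(sigma*sqrt(dt)) = 1.254300; d = 1/u = 0.797257
p = (exp((r-q)*dt) - d) / (u - d) = 0.480832
Discount per step: exp(-r*dt) = 0.983267
Stock lattice S(k, i) with i counting down-moves:
  k=0: S(0,0) = 9.6400
  k=1: S(1,0) = 12.0915; S(1,1) = 7.6856
  k=2: S(2,0) = 15.1663; S(2,1) = 9.6400; S(2,2) = 6.1274
  k=3: S(3,0) = 19.0231; S(3,1) = 12.0915; S(3,2) = 7.6856; S(3,3) = 4.8851
  k=4: S(4,0) = 23.8607; S(4,1) = 15.1663; S(4,2) = 9.6400; S(4,3) = 6.1274; S(4,4) = 3.8947
Terminal payoffs V(N, i) = max(S_T - K, 0):
  V(4,0) = 12.720689; V(4,1) = 4.026313; V(4,2) = 0.000000; V(4,3) = 0.000000; V(4,4) = 0.000000
Backward induction: V(k, i) = exp(-r*dt) * [p * V(k+1, i) + (1-p) * V(k+1, i+1)]; then take max(V_cont, immediate exercise) for American.
  V(3,0) = exp(-r*dt) * [p*12.720689 + (1-p)*4.026313] = 8.069519; exercise = 7.883109; V(3,0) = max -> 8.069519
  V(3,1) = exp(-r*dt) * [p*4.026313 + (1-p)*0.000000] = 1.903585; exercise = 0.951454; V(3,1) = max -> 1.903585
  V(3,2) = exp(-r*dt) * [p*0.000000 + (1-p)*0.000000] = 0.000000; exercise = 0.000000; V(3,2) = max -> 0.000000
  V(3,3) = exp(-r*dt) * [p*0.000000 + (1-p)*0.000000] = 0.000000; exercise = 0.000000; V(3,3) = max -> 0.000000
  V(2,0) = exp(-r*dt) * [p*8.069519 + (1-p)*1.903585] = 4.786900; exercise = 4.026313; V(2,0) = max -> 4.786900
  V(2,1) = exp(-r*dt) * [p*1.903585 + (1-p)*0.000000] = 0.899988; exercise = 0.000000; V(2,1) = max -> 0.899988
  V(2,2) = exp(-r*dt) * [p*0.000000 + (1-p)*0.000000] = 0.000000; exercise = 0.000000; V(2,2) = max -> 0.000000
  V(1,0) = exp(-r*dt) * [p*4.786900 + (1-p)*0.899988] = 2.722606; exercise = 0.951454; V(1,0) = max -> 2.722606
  V(1,1) = exp(-r*dt) * [p*0.899988 + (1-p)*0.000000] = 0.425502; exercise = 0.000000; V(1,1) = max -> 0.425502
  V(0,0) = exp(-r*dt) * [p*2.722606 + (1-p)*0.425502] = 1.504421; exercise = 0.000000; V(0,0) = max -> 1.504421


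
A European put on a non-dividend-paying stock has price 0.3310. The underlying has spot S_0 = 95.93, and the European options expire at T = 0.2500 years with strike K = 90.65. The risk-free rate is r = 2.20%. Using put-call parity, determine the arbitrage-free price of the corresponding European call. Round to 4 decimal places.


Put-call parity: C - P = S_0 * exp(-qT) - K * exp(-rT).
S_0 * exp(-qT) = 95.9300 * 1.00000000 = 95.93000000
K * exp(-rT) = 90.6500 * 0.99451510 = 90.15279357
C = P + S*exp(-qT) - K*exp(-rT)
C = 0.3310 + 95.93000000 - 90.15279357 = 6.1082

Answer: Call price = 6.1082


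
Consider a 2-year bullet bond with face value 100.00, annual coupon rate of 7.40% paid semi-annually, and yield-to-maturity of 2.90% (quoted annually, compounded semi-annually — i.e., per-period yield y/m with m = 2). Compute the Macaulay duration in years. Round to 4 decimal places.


Answer: Macaulay duration = 1.9003 years

Derivation:
Coupon per period c = face * coupon_rate / m = 3.700000
Periods per year m = 2; per-period yield y/m = 0.014500
Number of cashflows N = 4
Cashflows (t years, CF_t, discount factor 1/(1+y/m)^(m*t), PV):
  t = 0.5000: CF_t = 3.700000, DF = 0.985707, PV = 3.647117
  t = 1.0000: CF_t = 3.700000, DF = 0.971619, PV = 3.594989
  t = 1.5000: CF_t = 3.700000, DF = 0.957732, PV = 3.543607
  t = 2.0000: CF_t = 103.700000, DF = 0.944043, PV = 97.897263
Price P = sum_t PV_t = 108.682977
Macaulay numerator sum_t t * PV_t:
  t * PV_t at t = 0.5000: 1.823558
  t * PV_t at t = 1.0000: 3.594989
  t * PV_t at t = 1.5000: 5.315411
  t * PV_t at t = 2.0000: 195.794526
Macaulay duration D = (sum_t t * PV_t) / P = 206.528485 / 108.682977 = 1.900284


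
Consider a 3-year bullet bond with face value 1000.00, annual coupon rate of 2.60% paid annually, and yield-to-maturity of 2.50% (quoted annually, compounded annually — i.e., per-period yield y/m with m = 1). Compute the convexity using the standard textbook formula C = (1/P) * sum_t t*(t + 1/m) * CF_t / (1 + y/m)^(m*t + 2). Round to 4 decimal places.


Answer: Convexity = 11.0401

Derivation:
Coupon per period c = face * coupon_rate / m = 26.000000
Periods per year m = 1; per-period yield y/m = 0.025000
Number of cashflows N = 3
Cashflows (t years, CF_t, discount factor 1/(1+y/m)^(m*t), PV):
  t = 1.0000: CF_t = 26.000000, DF = 0.975610, PV = 25.365854
  t = 2.0000: CF_t = 26.000000, DF = 0.951814, PV = 24.747174
  t = 3.0000: CF_t = 1026.000000, DF = 0.928599, PV = 952.742996
Price P = sum_t PV_t = 1002.856024
Convexity numerator sum_t t*(t + 1/m) * CF_t / (1+y/m)^(m*t + 2):
  t = 1.0000: term = 48.287169
  t = 2.0000: term = 141.328301
  t = 3.0000: term = 10882.013989
Convexity = (1/P) * sum = 11071.629459 / 1002.856024 = 11.040099
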